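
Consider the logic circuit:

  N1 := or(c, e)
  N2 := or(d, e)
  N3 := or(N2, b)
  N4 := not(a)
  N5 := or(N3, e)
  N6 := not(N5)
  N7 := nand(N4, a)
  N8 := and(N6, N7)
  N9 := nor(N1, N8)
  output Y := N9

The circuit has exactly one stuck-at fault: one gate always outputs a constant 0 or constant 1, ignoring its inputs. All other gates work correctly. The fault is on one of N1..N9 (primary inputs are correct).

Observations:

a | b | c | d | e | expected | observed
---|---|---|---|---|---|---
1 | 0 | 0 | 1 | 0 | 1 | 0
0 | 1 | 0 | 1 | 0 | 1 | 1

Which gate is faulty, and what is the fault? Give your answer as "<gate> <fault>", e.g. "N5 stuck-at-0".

N2 stuck-at-0

Fault-free values for test 1 (a=1, b=0, c=0, d=1, e=0): N1=0, N2=1, N3=1, N4=0, N5=1, N6=0, N7=1, N8=0, N9=1, giving Y=1. Observed 0.
Test 1: faults giving observed 0 are {N1 stuck-at-1, N2 stuck-at-0, N3 stuck-at-0, N5 stuck-at-0, N6 stuck-at-1, N8 stuck-at-1, N9 stuck-at-0}.
Test 2 (a=0, b=1, c=0, d=1, e=0): fault-free N1=0, N2=1, N3=1, N4=1, N5=1, N6=0, N7=1, N8=0, N9=1 → 1; observed 1. Eliminates N1 stuck-at-1, N3 stuck-at-0, N5 stuck-at-0, N6 stuck-at-1, N8 stuck-at-1, N9 stuck-at-0.
Only N2 stuck-at-0 is consistent with every test.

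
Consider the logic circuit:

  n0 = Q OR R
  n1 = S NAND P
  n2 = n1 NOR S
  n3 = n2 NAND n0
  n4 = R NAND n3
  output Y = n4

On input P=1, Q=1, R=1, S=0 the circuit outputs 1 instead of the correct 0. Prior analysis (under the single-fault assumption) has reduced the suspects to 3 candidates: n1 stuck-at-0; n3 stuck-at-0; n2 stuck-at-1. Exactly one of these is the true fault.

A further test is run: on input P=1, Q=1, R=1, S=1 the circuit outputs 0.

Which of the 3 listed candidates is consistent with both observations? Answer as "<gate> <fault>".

Evaluate each candidate on input P=1, Q=1, R=1, S=1:
  n1 stuck-at-0: n0=1, n1=0 [stuck-at-0], n2=0, n3=1, n4=0 → 0 — matches
  n3 stuck-at-0: n0=1, n1=0, n2=0, n3=0 [stuck-at-0], n4=1 → 1 — eliminated
  n2 stuck-at-1: n0=1, n1=0, n2=1 [stuck-at-1], n3=0, n4=1 → 1 — eliminated
Only n1 stuck-at-0 reproduces the observed 0.

n1 stuck-at-0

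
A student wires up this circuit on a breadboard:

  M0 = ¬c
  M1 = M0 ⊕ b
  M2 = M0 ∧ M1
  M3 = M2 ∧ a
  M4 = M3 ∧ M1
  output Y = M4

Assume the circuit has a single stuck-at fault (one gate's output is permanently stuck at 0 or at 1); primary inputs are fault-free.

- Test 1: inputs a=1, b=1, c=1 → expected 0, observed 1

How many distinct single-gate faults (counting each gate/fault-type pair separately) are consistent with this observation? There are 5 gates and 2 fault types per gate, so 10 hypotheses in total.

Fault-free: M0=0, M1=1, M2=0, M3=0, M4=0 → 0. Observed 1.
  M0 stuck-at-0: output 0 ✗
  M0 stuck-at-1: output 0 ✗
  M1 stuck-at-0: output 0 ✗
  M1 stuck-at-1: output 0 ✗
  M2 stuck-at-0: output 0 ✗
  M2 stuck-at-1: output 1 ✓
  M3 stuck-at-0: output 0 ✗
  M3 stuck-at-1: output 1 ✓
  M4 stuck-at-0: output 0 ✗
  M4 stuck-at-1: output 1 ✓
Consistent faults: {M2 stuck-at-1, M3 stuck-at-1, M4 stuck-at-1} — 3 in all.

3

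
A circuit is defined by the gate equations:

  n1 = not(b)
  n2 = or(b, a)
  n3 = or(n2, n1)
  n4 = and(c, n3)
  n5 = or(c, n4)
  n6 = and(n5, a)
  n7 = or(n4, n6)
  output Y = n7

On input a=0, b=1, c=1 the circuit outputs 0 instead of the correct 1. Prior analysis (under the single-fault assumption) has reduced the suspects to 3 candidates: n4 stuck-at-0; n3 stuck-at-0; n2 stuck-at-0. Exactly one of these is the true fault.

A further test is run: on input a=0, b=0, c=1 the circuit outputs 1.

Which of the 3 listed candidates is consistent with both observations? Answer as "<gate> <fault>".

Evaluate each candidate on input a=0, b=0, c=1:
  n4 stuck-at-0: n1=1, n2=0, n3=1, n4=0 [stuck-at-0], n5=1, n6=0, n7=0 → 0 — eliminated
  n3 stuck-at-0: n1=1, n2=0, n3=0 [stuck-at-0], n4=0, n5=1, n6=0, n7=0 → 0 — eliminated
  n2 stuck-at-0: n1=1, n2=0 [stuck-at-0], n3=1, n4=1, n5=1, n6=0, n7=1 → 1 — matches
Only n2 stuck-at-0 reproduces the observed 1.

n2 stuck-at-0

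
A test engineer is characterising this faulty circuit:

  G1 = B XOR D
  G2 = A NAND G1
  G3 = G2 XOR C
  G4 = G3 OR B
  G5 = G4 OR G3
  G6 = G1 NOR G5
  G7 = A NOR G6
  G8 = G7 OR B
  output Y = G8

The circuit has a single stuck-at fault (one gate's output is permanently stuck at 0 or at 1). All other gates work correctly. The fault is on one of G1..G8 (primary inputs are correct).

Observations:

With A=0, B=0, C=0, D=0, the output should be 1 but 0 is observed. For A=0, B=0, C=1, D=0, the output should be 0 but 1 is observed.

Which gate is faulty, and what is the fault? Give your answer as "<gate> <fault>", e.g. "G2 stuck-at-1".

G2 stuck-at-0

Fault-free values for test 1 (A=0, B=0, C=0, D=0): G1=0, G2=1, G3=1, G4=1, G5=1, G6=0, G7=1, G8=1, giving Y=1. Observed 0.
Test 1: faults giving observed 0 are {G2 stuck-at-0, G3 stuck-at-0, G5 stuck-at-0, G6 stuck-at-1, G7 stuck-at-0, G8 stuck-at-0}.
Test 2 (A=0, B=0, C=1, D=0): fault-free G1=0, G2=1, G3=0, G4=0, G5=0, G6=1, G7=0, G8=0 → 0; observed 1. Eliminates G3 stuck-at-0, G5 stuck-at-0, G6 stuck-at-1, G7 stuck-at-0, G8 stuck-at-0.
Only G2 stuck-at-0 is consistent with every test.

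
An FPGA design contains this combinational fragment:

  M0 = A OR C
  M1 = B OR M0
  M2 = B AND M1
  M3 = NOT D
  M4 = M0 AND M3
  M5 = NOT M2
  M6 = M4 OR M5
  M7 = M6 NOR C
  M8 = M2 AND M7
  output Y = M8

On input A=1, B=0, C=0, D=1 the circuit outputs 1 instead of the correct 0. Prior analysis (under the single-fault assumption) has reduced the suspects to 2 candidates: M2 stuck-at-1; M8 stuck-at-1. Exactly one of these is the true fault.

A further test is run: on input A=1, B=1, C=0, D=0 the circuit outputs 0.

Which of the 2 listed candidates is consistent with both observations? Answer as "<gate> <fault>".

Evaluate each candidate on input A=1, B=1, C=0, D=0:
  M2 stuck-at-1: M0=1, M1=1, M2=1 [stuck-at-1], M3=1, M4=1, M5=0, M6=1, M7=0, M8=0 → 0 — matches
  M8 stuck-at-1: M0=1, M1=1, M2=1, M3=1, M4=1, M5=0, M6=1, M7=0, M8=1 [stuck-at-1] → 1 — eliminated
Only M2 stuck-at-1 reproduces the observed 0.

M2 stuck-at-1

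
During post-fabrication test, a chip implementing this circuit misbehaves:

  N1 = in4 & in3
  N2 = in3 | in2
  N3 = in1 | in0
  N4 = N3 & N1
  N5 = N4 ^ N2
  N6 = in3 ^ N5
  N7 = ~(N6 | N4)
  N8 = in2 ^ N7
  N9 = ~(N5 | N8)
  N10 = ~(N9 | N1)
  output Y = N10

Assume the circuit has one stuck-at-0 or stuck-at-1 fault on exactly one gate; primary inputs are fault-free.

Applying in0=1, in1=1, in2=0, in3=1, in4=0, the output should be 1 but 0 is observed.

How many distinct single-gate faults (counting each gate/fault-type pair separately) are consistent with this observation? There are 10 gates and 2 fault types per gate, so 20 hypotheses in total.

6

Fault-free: N1=0, N2=1, N3=1, N4=0, N5=1, N6=0, N7=1, N8=1, N9=0, N10=1 → 1. Observed 0.
  N1: stuck-at-1 ✓; others ✗
  N2: stuck-at-0 ✓; others ✗
  N3: none of the 2 fault types match ✗
  N4: stuck-at-1 ✓; others ✗
  N5: stuck-at-0 ✓; others ✗
  N6: none of the 2 fault types match ✗
  N7: none of the 2 fault types match ✗
  N8: none of the 2 fault types match ✗
  N9: stuck-at-1 ✓; others ✗
  N10: stuck-at-0 ✓; others ✗
Consistent faults: {N1 stuck-at-1, N2 stuck-at-0, N4 stuck-at-1, N5 stuck-at-0, N9 stuck-at-1, N10 stuck-at-0} — 6 in all.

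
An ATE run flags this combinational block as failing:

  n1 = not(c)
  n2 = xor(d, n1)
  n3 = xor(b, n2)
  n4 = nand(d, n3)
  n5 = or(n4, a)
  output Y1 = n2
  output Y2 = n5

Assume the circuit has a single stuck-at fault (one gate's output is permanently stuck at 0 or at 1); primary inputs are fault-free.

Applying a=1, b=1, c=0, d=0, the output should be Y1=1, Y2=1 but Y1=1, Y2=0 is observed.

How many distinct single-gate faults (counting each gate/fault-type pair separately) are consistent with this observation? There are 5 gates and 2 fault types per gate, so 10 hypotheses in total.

1

Fault-free: n1=1, n2=1, n3=0, n4=1, n5=1 → Y1=1, Y2=1. Observed Y1=1, Y2=0.
  n1 stuck-at-0: output Y1=0, Y2=1 ✗
  n1 stuck-at-1: output Y1=1, Y2=1 ✗
  n2 stuck-at-0: output Y1=0, Y2=1 ✗
  n2 stuck-at-1: output Y1=1, Y2=1 ✗
  n3 stuck-at-0: output Y1=1, Y2=1 ✗
  n3 stuck-at-1: output Y1=1, Y2=1 ✗
  n4 stuck-at-0: output Y1=1, Y2=1 ✗
  n4 stuck-at-1: output Y1=1, Y2=1 ✗
  n5 stuck-at-0: output Y1=1, Y2=0 ✓
  n5 stuck-at-1: output Y1=1, Y2=1 ✗
Consistent faults: {n5 stuck-at-0} — 1 in all.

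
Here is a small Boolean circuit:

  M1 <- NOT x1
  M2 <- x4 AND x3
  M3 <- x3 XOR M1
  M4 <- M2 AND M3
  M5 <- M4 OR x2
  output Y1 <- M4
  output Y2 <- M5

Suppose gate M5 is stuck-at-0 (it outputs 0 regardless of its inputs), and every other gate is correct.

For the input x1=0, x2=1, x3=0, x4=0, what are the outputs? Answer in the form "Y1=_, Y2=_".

Y1=0, Y2=0

Propagate with M5 forced: M1=1, M2=0, M3=1, M4=0, M5=0 [stuck-at-0].
So the outputs are Y1=0, Y2=0. (Without the fault they would be Y1=0, Y2=1.)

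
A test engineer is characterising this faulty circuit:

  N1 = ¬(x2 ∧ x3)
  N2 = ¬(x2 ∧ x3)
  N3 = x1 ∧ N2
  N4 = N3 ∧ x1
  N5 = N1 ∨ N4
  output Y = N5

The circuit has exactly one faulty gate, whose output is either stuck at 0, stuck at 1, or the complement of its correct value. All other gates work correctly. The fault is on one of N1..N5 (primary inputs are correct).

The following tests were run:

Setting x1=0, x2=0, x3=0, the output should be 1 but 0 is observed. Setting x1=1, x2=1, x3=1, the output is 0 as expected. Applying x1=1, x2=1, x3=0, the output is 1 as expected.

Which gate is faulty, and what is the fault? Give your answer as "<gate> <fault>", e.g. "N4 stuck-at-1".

Fault-free values for test 1 (x1=0, x2=0, x3=0): N1=1, N2=1, N3=0, N4=0, N5=1, giving Y=1. Observed 0.
Test 1: faults giving observed 0 are {N1 stuck-at-0, N1 inverted output, N5 stuck-at-0, N5 inverted output}.
Test 2 (x1=1, x2=1, x3=1): fault-free N1=0, N2=0, N3=0, N4=0, N5=0 → 0; observed 0. Eliminates N1 inverted output, N5 inverted output.
Test 3 (x1=1, x2=1, x3=0): fault-free N1=1, N2=1, N3=1, N4=1, N5=1 → 1; observed 1. Eliminates N5 stuck-at-0.
Only N1 stuck-at-0 is consistent with every test.

N1 stuck-at-0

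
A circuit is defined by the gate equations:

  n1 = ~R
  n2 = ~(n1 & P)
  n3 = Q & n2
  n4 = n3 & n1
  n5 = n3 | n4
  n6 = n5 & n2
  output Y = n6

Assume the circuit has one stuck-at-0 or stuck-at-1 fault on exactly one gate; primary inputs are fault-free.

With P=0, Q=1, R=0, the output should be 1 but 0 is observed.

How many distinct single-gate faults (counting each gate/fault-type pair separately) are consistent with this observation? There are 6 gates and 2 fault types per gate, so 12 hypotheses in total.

Fault-free: n1=1, n2=1, n3=1, n4=1, n5=1, n6=1 → 1. Observed 0.
  n1 stuck-at-0: output 1 ✗
  n1 stuck-at-1: output 1 ✗
  n2 stuck-at-0: output 0 ✓
  n2 stuck-at-1: output 1 ✗
  n3 stuck-at-0: output 0 ✓
  n3 stuck-at-1: output 1 ✗
  n4 stuck-at-0: output 1 ✗
  n4 stuck-at-1: output 1 ✗
  n5 stuck-at-0: output 0 ✓
  n5 stuck-at-1: output 1 ✗
  n6 stuck-at-0: output 0 ✓
  n6 stuck-at-1: output 1 ✗
Consistent faults: {n2 stuck-at-0, n3 stuck-at-0, n5 stuck-at-0, n6 stuck-at-0} — 4 in all.

4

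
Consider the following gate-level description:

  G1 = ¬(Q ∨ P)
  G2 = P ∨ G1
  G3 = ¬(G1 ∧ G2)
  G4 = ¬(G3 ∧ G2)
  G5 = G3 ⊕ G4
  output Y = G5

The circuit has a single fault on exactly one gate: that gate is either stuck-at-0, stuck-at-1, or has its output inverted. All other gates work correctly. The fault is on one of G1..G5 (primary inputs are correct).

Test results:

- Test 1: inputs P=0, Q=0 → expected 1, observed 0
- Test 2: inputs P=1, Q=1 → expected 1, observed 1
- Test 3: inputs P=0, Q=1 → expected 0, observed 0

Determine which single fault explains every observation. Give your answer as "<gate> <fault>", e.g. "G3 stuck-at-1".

Fault-free values for test 1 (P=0, Q=0): G1=1, G2=1, G3=0, G4=1, G5=1, giving Y=1. Observed 0.
Test 1: faults giving observed 0 are {G1 stuck-at-0, G1 inverted output, G2 stuck-at-0, G2 inverted output, G4 stuck-at-0, G4 inverted output, G5 stuck-at-0, G5 inverted output}.
Test 2 (P=1, Q=1): fault-free G1=0, G2=1, G3=1, G4=0, G5=1 → 1; observed 1. Eliminates G2 stuck-at-0, G2 inverted output, G4 inverted output, G5 stuck-at-0, G5 inverted output.
Test 3 (P=0, Q=1): fault-free G1=0, G2=0, G3=1, G4=1, G5=0 → 0; observed 0. Eliminates G1 inverted output, G4 stuck-at-0.
Only G1 stuck-at-0 is consistent with every test.

G1 stuck-at-0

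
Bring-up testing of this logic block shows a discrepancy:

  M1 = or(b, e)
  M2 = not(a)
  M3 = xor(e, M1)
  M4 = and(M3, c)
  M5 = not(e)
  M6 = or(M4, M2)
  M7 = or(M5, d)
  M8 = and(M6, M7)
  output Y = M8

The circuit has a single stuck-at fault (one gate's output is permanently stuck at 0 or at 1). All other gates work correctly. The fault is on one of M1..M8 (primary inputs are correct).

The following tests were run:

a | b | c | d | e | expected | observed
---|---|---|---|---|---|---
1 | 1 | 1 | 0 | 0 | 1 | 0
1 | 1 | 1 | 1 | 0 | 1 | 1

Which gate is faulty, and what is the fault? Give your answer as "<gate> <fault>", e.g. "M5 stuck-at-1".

M5 stuck-at-0

Fault-free values for test 1 (a=1, b=1, c=1, d=0, e=0): M1=1, M2=0, M3=1, M4=1, M5=1, M6=1, M7=1, M8=1, giving Y=1. Observed 0.
Test 1: faults giving observed 0 are {M1 stuck-at-0, M3 stuck-at-0, M4 stuck-at-0, M5 stuck-at-0, M6 stuck-at-0, M7 stuck-at-0, M8 stuck-at-0}.
Test 2 (a=1, b=1, c=1, d=1, e=0): fault-free M1=1, M2=0, M3=1, M4=1, M5=1, M6=1, M7=1, M8=1 → 1; observed 1. Eliminates M1 stuck-at-0, M3 stuck-at-0, M4 stuck-at-0, M6 stuck-at-0, M7 stuck-at-0, M8 stuck-at-0.
Only M5 stuck-at-0 is consistent with every test.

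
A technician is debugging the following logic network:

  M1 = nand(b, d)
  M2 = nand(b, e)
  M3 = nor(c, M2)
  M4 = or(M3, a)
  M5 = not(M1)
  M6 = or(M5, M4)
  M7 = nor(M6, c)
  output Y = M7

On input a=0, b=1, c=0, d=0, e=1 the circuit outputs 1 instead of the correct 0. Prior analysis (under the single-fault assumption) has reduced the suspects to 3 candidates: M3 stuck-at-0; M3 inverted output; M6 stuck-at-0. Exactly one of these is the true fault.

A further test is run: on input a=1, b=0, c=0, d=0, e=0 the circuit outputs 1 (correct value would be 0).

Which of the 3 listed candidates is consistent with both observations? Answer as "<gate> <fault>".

Evaluate each candidate on input a=1, b=0, c=0, d=0, e=0:
  M3 stuck-at-0: M1=1, M2=1, M3=0 [stuck-at-0], M4=1, M5=0, M6=1, M7=0 → 0 — eliminated
  M3 inverted output: M1=1, M2=1, M3=1 [inverted output], M4=1, M5=0, M6=1, M7=0 → 0 — eliminated
  M6 stuck-at-0: M1=1, M2=1, M3=0, M4=1, M5=0, M6=0 [stuck-at-0], M7=1 → 1 — matches
Only M6 stuck-at-0 reproduces the observed 1.

M6 stuck-at-0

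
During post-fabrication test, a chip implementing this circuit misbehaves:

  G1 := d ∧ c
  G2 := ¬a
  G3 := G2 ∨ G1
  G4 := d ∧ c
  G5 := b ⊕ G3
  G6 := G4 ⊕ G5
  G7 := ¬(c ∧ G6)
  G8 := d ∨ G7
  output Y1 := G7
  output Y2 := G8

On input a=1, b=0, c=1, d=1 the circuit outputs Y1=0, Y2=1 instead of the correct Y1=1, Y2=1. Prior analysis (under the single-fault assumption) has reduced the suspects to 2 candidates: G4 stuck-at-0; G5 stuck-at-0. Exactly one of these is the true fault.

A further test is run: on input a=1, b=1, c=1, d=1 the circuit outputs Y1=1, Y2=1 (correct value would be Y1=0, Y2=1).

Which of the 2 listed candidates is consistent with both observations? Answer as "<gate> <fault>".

G4 stuck-at-0

Evaluate each candidate on input a=1, b=1, c=1, d=1:
  G4 stuck-at-0: G1=1, G2=0, G3=1, G4=0 [stuck-at-0], G5=0, G6=0, G7=1, G8=1 → Y1=1, Y2=1 — matches
  G5 stuck-at-0: G1=1, G2=0, G3=1, G4=1, G5=0 [stuck-at-0], G6=1, G7=0, G8=1 → Y1=0, Y2=1 — eliminated
Only G4 stuck-at-0 reproduces the observed Y1=1, Y2=1.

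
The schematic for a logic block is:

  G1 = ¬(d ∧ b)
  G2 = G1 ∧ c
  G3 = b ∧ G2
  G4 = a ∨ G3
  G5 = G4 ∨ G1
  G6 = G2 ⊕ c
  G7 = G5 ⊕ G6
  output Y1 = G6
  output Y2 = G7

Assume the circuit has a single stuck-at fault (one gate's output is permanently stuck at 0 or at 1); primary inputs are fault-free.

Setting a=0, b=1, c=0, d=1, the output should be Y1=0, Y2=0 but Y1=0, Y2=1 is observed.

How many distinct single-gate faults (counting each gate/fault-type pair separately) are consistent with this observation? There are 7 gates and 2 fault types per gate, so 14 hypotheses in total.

Fault-free: G1=0, G2=0, G3=0, G4=0, G5=0, G6=0, G7=0 → Y1=0, Y2=0. Observed Y1=0, Y2=1.
  G1 stuck-at-0: output Y1=0, Y2=0 ✗
  G1 stuck-at-1: output Y1=0, Y2=1 ✓
  G2 stuck-at-0: output Y1=0, Y2=0 ✗
  G2 stuck-at-1: output Y1=1, Y2=0 ✗
  G3 stuck-at-0: output Y1=0, Y2=0 ✗
  G3 stuck-at-1: output Y1=0, Y2=1 ✓
  G4 stuck-at-0: output Y1=0, Y2=0 ✗
  G4 stuck-at-1: output Y1=0, Y2=1 ✓
  G5 stuck-at-0: output Y1=0, Y2=0 ✗
  G5 stuck-at-1: output Y1=0, Y2=1 ✓
  G6 stuck-at-0: output Y1=0, Y2=0 ✗
  G6 stuck-at-1: output Y1=1, Y2=1 ✗
  G7 stuck-at-0: output Y1=0, Y2=0 ✗
  G7 stuck-at-1: output Y1=0, Y2=1 ✓
Consistent faults: {G1 stuck-at-1, G3 stuck-at-1, G4 stuck-at-1, G5 stuck-at-1, G7 stuck-at-1} — 5 in all.

5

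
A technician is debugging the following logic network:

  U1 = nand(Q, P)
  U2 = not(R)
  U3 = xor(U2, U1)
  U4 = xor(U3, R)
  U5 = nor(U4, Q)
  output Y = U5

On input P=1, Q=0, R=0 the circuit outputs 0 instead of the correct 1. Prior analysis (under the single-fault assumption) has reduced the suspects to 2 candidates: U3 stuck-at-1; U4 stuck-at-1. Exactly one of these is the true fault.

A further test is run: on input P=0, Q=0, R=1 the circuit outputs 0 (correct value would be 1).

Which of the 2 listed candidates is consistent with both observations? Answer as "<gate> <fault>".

U4 stuck-at-1

Evaluate each candidate on input P=0, Q=0, R=1:
  U3 stuck-at-1: U1=1, U2=0, U3=1 [stuck-at-1], U4=0, U5=1 → 1 — eliminated
  U4 stuck-at-1: U1=1, U2=0, U3=1, U4=1 [stuck-at-1], U5=0 → 0 — matches
Only U4 stuck-at-1 reproduces the observed 0.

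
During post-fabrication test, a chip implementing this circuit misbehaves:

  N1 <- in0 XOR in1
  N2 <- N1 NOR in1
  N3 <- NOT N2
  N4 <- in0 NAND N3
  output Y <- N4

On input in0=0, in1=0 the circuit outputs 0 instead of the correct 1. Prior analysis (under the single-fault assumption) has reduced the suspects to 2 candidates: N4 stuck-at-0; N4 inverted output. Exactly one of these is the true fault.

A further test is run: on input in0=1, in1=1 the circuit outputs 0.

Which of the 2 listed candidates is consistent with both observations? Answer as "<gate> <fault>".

Evaluate each candidate on input in0=1, in1=1:
  N4 stuck-at-0: N1=0, N2=0, N3=1, N4=0 [stuck-at-0] → 0 — matches
  N4 inverted output: N1=0, N2=0, N3=1, N4=1 [inverted output] → 1 — eliminated
Only N4 stuck-at-0 reproduces the observed 0.

N4 stuck-at-0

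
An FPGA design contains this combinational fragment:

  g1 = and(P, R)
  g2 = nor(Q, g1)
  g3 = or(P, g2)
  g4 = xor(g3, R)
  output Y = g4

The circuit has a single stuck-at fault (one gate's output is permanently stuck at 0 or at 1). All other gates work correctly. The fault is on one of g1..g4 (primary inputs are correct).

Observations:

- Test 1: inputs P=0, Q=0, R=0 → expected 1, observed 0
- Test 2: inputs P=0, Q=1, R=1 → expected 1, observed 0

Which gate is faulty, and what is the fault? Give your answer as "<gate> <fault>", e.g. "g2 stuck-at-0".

Fault-free values for test 1 (P=0, Q=0, R=0): g1=0, g2=1, g3=1, g4=1, giving Y=1. Observed 0.
Test 1: faults giving observed 0 are {g1 stuck-at-1, g2 stuck-at-0, g3 stuck-at-0, g4 stuck-at-0}.
Test 2 (P=0, Q=1, R=1): fault-free g1=0, g2=0, g3=0, g4=1 → 1; observed 0. Eliminates g1 stuck-at-1, g2 stuck-at-0, g3 stuck-at-0.
Only g4 stuck-at-0 is consistent with every test.

g4 stuck-at-0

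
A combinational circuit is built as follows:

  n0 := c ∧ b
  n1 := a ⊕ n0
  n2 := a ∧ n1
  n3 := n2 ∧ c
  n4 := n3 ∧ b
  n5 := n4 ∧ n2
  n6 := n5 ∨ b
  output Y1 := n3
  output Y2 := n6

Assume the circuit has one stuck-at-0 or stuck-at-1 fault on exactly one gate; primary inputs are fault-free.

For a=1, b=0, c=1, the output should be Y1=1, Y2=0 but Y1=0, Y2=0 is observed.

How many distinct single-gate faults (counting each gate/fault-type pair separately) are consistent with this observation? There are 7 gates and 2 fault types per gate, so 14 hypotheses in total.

4

Fault-free: n0=0, n1=1, n2=1, n3=1, n4=0, n5=0, n6=0 → Y1=1, Y2=0. Observed Y1=0, Y2=0.
  n0 stuck-at-0: output Y1=1, Y2=0 ✗
  n0 stuck-at-1: output Y1=0, Y2=0 ✓
  n1 stuck-at-0: output Y1=0, Y2=0 ✓
  n1 stuck-at-1: output Y1=1, Y2=0 ✗
  n2 stuck-at-0: output Y1=0, Y2=0 ✓
  n2 stuck-at-1: output Y1=1, Y2=0 ✗
  n3 stuck-at-0: output Y1=0, Y2=0 ✓
  n3 stuck-at-1: output Y1=1, Y2=0 ✗
  n4 stuck-at-0: output Y1=1, Y2=0 ✗
  n4 stuck-at-1: output Y1=1, Y2=1 ✗
  n5 stuck-at-0: output Y1=1, Y2=0 ✗
  n5 stuck-at-1: output Y1=1, Y2=1 ✗
  n6 stuck-at-0: output Y1=1, Y2=0 ✗
  n6 stuck-at-1: output Y1=1, Y2=1 ✗
Consistent faults: {n0 stuck-at-1, n1 stuck-at-0, n2 stuck-at-0, n3 stuck-at-0} — 4 in all.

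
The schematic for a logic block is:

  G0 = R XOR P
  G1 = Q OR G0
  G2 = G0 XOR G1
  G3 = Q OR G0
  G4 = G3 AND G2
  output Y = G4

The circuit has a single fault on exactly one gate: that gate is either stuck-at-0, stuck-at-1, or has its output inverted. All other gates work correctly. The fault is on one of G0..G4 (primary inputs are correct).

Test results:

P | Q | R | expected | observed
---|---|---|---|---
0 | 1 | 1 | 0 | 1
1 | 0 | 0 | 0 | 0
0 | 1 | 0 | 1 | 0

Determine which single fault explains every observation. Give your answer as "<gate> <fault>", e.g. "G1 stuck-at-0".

G0 inverted output

Fault-free values for test 1 (P=0, Q=1, R=1): G0=1, G1=1, G2=0, G3=1, G4=0, giving Y=0. Observed 1.
Test 1: faults giving observed 1 are {G0 stuck-at-0, G0 inverted output, G1 stuck-at-0, G1 inverted output, G2 stuck-at-1, G2 inverted output, G4 stuck-at-1, G4 inverted output}.
Test 2 (P=1, Q=0, R=0): fault-free G0=1, G1=1, G2=0, G3=1, G4=0 → 0; observed 0. Eliminates G1 stuck-at-0, G1 inverted output, G2 stuck-at-1, G2 inverted output, G4 stuck-at-1, G4 inverted output.
Test 3 (P=0, Q=1, R=0): fault-free G0=0, G1=1, G2=1, G3=1, G4=1 → 1; observed 0. Eliminates G0 stuck-at-0.
Only G0 inverted output is consistent with every test.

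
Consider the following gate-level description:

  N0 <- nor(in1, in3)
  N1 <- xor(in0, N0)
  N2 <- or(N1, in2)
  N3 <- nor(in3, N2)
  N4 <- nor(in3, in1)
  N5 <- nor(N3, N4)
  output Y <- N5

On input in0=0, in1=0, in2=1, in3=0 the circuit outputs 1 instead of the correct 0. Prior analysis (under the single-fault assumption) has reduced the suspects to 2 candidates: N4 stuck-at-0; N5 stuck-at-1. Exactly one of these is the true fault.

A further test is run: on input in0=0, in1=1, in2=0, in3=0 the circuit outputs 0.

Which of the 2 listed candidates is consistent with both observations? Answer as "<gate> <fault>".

N4 stuck-at-0

Evaluate each candidate on input in0=0, in1=1, in2=0, in3=0:
  N4 stuck-at-0: N0=0, N1=0, N2=0, N3=1, N4=0 [stuck-at-0], N5=0 → 0 — matches
  N5 stuck-at-1: N0=0, N1=0, N2=0, N3=1, N4=0, N5=1 [stuck-at-1] → 1 — eliminated
Only N4 stuck-at-0 reproduces the observed 0.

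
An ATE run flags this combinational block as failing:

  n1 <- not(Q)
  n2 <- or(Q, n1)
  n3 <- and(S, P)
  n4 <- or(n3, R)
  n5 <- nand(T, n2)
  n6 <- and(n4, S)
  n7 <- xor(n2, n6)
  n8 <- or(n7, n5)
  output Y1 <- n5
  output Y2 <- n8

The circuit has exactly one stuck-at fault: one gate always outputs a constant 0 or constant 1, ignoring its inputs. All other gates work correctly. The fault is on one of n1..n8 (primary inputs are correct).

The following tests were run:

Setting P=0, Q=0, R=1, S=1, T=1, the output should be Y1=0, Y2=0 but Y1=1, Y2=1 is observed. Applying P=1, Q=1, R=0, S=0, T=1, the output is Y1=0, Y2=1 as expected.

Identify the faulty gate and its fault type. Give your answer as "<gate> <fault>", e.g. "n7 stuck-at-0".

n1 stuck-at-0

Fault-free values for test 1 (P=0, Q=0, R=1, S=1, T=1): n1=1, n2=1, n3=0, n4=1, n5=0, n6=1, n7=0, n8=0, giving Y1=0, Y2=0. Observed Y1=1, Y2=1.
Test 1: faults giving observed Y1=1, Y2=1 are {n1 stuck-at-0, n2 stuck-at-0, n5 stuck-at-1}.
Test 2 (P=1, Q=1, R=0, S=0, T=1): fault-free n1=0, n2=1, n3=0, n4=0, n5=0, n6=0, n7=1, n8=1 → Y1=0, Y2=1; observed Y1=0, Y2=1. Eliminates n2 stuck-at-0, n5 stuck-at-1.
Only n1 stuck-at-0 is consistent with every test.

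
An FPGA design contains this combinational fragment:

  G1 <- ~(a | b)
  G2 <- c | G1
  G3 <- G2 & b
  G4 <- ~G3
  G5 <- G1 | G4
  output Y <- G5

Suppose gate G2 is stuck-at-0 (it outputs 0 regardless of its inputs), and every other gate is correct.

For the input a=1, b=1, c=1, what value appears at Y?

1

Propagate with G2 forced: G1=0, G2=0 [stuck-at-0], G3=0, G4=1, G5=1.
So Y = 1. (Without the fault it would be 0.)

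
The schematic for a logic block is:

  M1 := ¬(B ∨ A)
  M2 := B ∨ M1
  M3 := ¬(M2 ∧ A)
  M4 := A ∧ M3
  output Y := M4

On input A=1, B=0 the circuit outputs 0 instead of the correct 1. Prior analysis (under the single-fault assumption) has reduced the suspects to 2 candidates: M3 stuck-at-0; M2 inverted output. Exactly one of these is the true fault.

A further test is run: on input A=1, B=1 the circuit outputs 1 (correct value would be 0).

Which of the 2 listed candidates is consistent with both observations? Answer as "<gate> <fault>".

Evaluate each candidate on input A=1, B=1:
  M3 stuck-at-0: M1=0, M2=1, M3=0 [stuck-at-0], M4=0 → 0 — eliminated
  M2 inverted output: M1=0, M2=0 [inverted output], M3=1, M4=1 → 1 — matches
Only M2 inverted output reproduces the observed 1.

M2 inverted output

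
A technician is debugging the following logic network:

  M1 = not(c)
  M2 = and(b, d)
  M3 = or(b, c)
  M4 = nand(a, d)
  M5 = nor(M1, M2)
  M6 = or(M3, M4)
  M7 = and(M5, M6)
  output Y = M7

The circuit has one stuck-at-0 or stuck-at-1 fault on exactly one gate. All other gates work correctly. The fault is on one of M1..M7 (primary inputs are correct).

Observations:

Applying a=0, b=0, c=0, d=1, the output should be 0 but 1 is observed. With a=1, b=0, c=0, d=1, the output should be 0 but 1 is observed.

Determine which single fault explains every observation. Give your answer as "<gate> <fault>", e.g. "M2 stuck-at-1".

Fault-free values for test 1 (a=0, b=0, c=0, d=1): M1=1, M2=0, M3=0, M4=1, M5=0, M6=1, M7=0, giving Y=0. Observed 1.
Test 1: faults giving observed 1 are {M1 stuck-at-0, M5 stuck-at-1, M7 stuck-at-1}.
Test 2 (a=1, b=0, c=0, d=1): fault-free M1=1, M2=0, M3=0, M4=0, M5=0, M6=0, M7=0 → 0; observed 1. Eliminates M1 stuck-at-0, M5 stuck-at-1.
Only M7 stuck-at-1 is consistent with every test.

M7 stuck-at-1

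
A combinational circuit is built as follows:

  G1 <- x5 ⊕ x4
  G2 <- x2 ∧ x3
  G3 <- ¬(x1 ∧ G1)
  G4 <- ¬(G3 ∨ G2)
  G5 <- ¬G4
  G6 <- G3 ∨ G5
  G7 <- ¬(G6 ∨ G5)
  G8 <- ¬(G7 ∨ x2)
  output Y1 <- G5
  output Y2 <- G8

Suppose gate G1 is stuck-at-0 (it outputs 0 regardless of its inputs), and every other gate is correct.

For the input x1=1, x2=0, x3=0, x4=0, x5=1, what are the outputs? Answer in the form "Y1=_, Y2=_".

Y1=1, Y2=1

Propagate with G1 forced: G1=0 [stuck-at-0], G2=0, G3=1, G4=0, G5=1, G6=1, G7=0, G8=1.
So the outputs are Y1=1, Y2=1. (Without the fault they would be Y1=0, Y2=0.)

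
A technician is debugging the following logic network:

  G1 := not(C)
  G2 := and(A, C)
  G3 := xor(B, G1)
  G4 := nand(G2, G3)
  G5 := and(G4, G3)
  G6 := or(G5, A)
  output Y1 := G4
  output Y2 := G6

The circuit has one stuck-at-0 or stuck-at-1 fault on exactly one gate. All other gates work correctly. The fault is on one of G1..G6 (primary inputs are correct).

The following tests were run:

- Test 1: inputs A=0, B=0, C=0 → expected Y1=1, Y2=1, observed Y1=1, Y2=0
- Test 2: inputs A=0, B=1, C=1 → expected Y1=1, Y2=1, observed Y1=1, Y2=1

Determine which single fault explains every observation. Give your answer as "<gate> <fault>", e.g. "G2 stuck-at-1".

G1 stuck-at-0

Fault-free values for test 1 (A=0, B=0, C=0): G1=1, G2=0, G3=1, G4=1, G5=1, G6=1, giving Y1=1, Y2=1. Observed Y1=1, Y2=0.
Test 1: faults giving observed Y1=1, Y2=0 are {G1 stuck-at-0, G3 stuck-at-0, G5 stuck-at-0, G6 stuck-at-0}.
Test 2 (A=0, B=1, C=1): fault-free G1=0, G2=0, G3=1, G4=1, G5=1, G6=1 → Y1=1, Y2=1; observed Y1=1, Y2=1. Eliminates G3 stuck-at-0, G5 stuck-at-0, G6 stuck-at-0.
Only G1 stuck-at-0 is consistent with every test.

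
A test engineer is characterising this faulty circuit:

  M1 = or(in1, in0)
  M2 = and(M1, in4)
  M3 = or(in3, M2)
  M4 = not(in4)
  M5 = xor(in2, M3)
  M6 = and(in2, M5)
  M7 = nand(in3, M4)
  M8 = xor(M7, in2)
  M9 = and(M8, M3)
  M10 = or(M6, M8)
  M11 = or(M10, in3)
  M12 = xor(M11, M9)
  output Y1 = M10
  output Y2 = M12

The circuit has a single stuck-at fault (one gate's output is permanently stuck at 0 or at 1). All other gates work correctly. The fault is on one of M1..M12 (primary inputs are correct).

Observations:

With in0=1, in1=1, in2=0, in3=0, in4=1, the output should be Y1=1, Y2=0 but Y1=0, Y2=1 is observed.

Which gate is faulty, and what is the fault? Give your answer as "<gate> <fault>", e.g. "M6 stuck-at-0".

M10 stuck-at-0

Fault-free values for test 1 (in0=1, in1=1, in2=0, in3=0, in4=1): M1=1, M2=1, M3=1, M4=0, M5=1, M6=0, M7=1, M8=1, M9=1, M10=1, M11=1, M12=0, giving Y1=1, Y2=0. Observed Y1=0, Y2=1.
Test 1: faults giving observed Y1=0, Y2=1 are {M10 stuck-at-0}.
Only M10 stuck-at-0 is consistent with every test.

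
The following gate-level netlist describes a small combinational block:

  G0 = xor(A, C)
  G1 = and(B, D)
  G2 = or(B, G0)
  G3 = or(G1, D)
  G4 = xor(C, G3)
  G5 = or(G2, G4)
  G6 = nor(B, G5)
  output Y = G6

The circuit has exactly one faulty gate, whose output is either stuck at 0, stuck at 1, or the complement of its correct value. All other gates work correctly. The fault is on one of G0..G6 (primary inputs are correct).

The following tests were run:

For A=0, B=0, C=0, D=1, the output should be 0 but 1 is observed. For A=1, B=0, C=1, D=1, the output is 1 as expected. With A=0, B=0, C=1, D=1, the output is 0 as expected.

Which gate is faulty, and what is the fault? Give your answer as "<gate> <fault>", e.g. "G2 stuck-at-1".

Fault-free values for test 1 (A=0, B=0, C=0, D=1): G0=0, G1=0, G2=0, G3=1, G4=1, G5=1, G6=0, giving Y=0. Observed 1.
Test 1: faults giving observed 1 are {G3 stuck-at-0, G3 inverted output, G4 stuck-at-0, G4 inverted output, G5 stuck-at-0, G5 inverted output, G6 stuck-at-1, G6 inverted output}.
Test 2 (A=1, B=0, C=1, D=1): fault-free G0=0, G1=0, G2=0, G3=1, G4=0, G5=0, G6=1 → 1; observed 1. Eliminates G3 stuck-at-0, G3 inverted output, G4 inverted output, G5 inverted output, G6 inverted output.
Test 3 (A=0, B=0, C=1, D=1): fault-free G0=1, G1=0, G2=1, G3=1, G4=0, G5=1, G6=0 → 0; observed 0. Eliminates G5 stuck-at-0, G6 stuck-at-1.
Only G4 stuck-at-0 is consistent with every test.

G4 stuck-at-0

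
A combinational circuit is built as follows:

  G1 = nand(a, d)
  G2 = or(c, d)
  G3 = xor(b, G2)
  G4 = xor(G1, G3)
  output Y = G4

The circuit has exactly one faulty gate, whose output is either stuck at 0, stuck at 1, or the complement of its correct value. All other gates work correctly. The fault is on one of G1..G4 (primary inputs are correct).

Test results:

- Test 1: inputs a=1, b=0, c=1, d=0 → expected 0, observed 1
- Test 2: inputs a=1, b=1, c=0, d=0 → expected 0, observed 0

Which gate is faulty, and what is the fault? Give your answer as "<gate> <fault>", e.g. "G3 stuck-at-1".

Fault-free values for test 1 (a=1, b=0, c=1, d=0): G1=1, G2=1, G3=1, G4=0, giving Y=0. Observed 1.
Test 1: faults giving observed 1 are {G1 stuck-at-0, G1 inverted output, G2 stuck-at-0, G2 inverted output, G3 stuck-at-0, G3 inverted output, G4 stuck-at-1, G4 inverted output}.
Test 2 (a=1, b=1, c=0, d=0): fault-free G1=1, G2=0, G3=1, G4=0 → 0; observed 0. Eliminates G1 stuck-at-0, G1 inverted output, G2 inverted output, G3 stuck-at-0, G3 inverted output, G4 stuck-at-1, G4 inverted output.
Only G2 stuck-at-0 is consistent with every test.

G2 stuck-at-0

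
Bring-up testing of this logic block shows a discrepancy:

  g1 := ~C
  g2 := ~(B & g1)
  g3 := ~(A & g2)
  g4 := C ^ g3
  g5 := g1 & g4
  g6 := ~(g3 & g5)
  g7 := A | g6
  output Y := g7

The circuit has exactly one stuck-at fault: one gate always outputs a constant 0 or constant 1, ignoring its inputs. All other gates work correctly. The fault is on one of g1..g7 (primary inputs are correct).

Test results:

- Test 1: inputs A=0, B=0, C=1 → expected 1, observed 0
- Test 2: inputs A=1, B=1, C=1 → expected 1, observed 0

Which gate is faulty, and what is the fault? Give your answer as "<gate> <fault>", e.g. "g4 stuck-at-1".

g7 stuck-at-0

Fault-free values for test 1 (A=0, B=0, C=1): g1=0, g2=1, g3=1, g4=0, g5=0, g6=1, g7=1, giving Y=1. Observed 0.
Test 1: faults giving observed 0 are {g5 stuck-at-1, g6 stuck-at-0, g7 stuck-at-0}.
Test 2 (A=1, B=1, C=1): fault-free g1=0, g2=1, g3=0, g4=1, g5=0, g6=1, g7=1 → 1; observed 0. Eliminates g5 stuck-at-1, g6 stuck-at-0.
Only g7 stuck-at-0 is consistent with every test.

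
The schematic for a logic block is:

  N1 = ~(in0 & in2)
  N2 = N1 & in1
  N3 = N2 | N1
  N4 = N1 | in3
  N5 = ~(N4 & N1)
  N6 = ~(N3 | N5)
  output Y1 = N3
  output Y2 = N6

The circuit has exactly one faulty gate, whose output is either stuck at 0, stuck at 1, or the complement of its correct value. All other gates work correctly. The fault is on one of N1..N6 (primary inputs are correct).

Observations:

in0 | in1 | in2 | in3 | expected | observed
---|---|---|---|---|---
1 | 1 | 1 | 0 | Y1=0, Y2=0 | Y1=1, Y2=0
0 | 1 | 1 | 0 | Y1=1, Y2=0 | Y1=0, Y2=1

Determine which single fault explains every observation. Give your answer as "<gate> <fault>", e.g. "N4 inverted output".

N3 inverted output

Fault-free values for test 1 (in0=1, in1=1, in2=1, in3=0): N1=0, N2=0, N3=0, N4=0, N5=1, N6=0, giving Y1=0, Y2=0. Observed Y1=1, Y2=0.
Test 1: faults giving observed Y1=1, Y2=0 are {N1 stuck-at-1, N1 inverted output, N2 stuck-at-1, N2 inverted output, N3 stuck-at-1, N3 inverted output}.
Test 2 (in0=0, in1=1, in2=1, in3=0): fault-free N1=1, N2=1, N3=1, N4=1, N5=0, N6=0 → Y1=1, Y2=0; observed Y1=0, Y2=1. Eliminates N1 stuck-at-1, N1 inverted output, N2 stuck-at-1, N2 inverted output, N3 stuck-at-1.
Only N3 inverted output is consistent with every test.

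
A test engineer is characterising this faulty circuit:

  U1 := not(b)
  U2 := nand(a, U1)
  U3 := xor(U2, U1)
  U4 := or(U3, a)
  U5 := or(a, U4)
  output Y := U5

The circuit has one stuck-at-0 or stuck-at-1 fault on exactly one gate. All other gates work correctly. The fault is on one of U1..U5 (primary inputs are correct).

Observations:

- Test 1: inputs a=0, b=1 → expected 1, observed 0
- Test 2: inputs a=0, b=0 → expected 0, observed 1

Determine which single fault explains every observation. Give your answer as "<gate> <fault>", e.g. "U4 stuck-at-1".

Fault-free values for test 1 (a=0, b=1): U1=0, U2=1, U3=1, U4=1, U5=1, giving Y=1. Observed 0.
Test 1: faults giving observed 0 are {U1 stuck-at-1, U2 stuck-at-0, U3 stuck-at-0, U4 stuck-at-0, U5 stuck-at-0}.
Test 2 (a=0, b=0): fault-free U1=1, U2=1, U3=0, U4=0, U5=0 → 0; observed 1. Eliminates U1 stuck-at-1, U3 stuck-at-0, U4 stuck-at-0, U5 stuck-at-0.
Only U2 stuck-at-0 is consistent with every test.

U2 stuck-at-0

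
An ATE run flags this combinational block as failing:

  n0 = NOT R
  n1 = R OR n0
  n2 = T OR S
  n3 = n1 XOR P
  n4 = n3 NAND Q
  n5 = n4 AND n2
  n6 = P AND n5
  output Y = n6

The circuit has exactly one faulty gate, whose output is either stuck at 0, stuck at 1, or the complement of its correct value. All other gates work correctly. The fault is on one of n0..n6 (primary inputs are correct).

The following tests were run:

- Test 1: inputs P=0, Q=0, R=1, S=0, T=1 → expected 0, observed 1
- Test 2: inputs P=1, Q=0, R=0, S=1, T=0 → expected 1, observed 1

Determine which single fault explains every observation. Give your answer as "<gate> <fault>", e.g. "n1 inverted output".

Fault-free values for test 1 (P=0, Q=0, R=1, S=0, T=1): n0=0, n1=1, n2=1, n3=1, n4=1, n5=1, n6=0, giving Y=0. Observed 1.
Test 1: faults giving observed 1 are {n6 stuck-at-1, n6 inverted output}.
Test 2 (P=1, Q=0, R=0, S=1, T=0): fault-free n0=1, n1=1, n2=1, n3=0, n4=1, n5=1, n6=1 → 1; observed 1. Eliminates n6 inverted output.
Only n6 stuck-at-1 is consistent with every test.

n6 stuck-at-1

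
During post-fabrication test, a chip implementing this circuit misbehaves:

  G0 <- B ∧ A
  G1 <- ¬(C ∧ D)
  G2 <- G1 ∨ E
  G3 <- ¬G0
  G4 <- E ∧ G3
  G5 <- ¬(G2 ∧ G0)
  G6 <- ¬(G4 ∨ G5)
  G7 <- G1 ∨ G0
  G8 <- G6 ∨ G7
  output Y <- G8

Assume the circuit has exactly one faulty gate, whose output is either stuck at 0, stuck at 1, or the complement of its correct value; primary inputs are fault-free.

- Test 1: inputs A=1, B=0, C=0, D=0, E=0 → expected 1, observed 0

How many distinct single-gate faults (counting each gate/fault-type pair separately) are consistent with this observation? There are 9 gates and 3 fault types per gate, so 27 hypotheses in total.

6

Fault-free: G0=0, G1=1, G2=1, G3=1, G4=0, G5=1, G6=0, G7=1, G8=1 → 1. Observed 0.
  G0: none of the 3 fault types match ✗
  G1: stuck-at-0, inverted output ✓; others ✗
  G2: none of the 3 fault types match ✗
  G3: none of the 3 fault types match ✗
  G4: none of the 3 fault types match ✗
  G5: none of the 3 fault types match ✗
  G6: none of the 3 fault types match ✗
  G7: stuck-at-0, inverted output ✓; others ✗
  G8: stuck-at-0, inverted output ✓; others ✗
Consistent faults: {G1 stuck-at-0, G1 inverted output, G7 stuck-at-0, G7 inverted output, G8 stuck-at-0, G8 inverted output} — 6 in all.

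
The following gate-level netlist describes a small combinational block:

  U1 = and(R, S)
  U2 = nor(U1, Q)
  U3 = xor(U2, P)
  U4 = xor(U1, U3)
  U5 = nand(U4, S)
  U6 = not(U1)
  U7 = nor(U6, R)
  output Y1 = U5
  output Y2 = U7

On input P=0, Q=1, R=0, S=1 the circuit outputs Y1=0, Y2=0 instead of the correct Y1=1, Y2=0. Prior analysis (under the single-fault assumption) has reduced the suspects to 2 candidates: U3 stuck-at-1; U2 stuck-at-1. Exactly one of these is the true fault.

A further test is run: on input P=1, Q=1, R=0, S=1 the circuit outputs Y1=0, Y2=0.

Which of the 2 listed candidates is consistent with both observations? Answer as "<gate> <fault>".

U3 stuck-at-1

Evaluate each candidate on input P=1, Q=1, R=0, S=1:
  U3 stuck-at-1: U1=0, U2=0, U3=1 [stuck-at-1], U4=1, U5=0, U6=1, U7=0 → Y1=0, Y2=0 — matches
  U2 stuck-at-1: U1=0, U2=1 [stuck-at-1], U3=0, U4=0, U5=1, U6=1, U7=0 → Y1=1, Y2=0 — eliminated
Only U3 stuck-at-1 reproduces the observed Y1=0, Y2=0.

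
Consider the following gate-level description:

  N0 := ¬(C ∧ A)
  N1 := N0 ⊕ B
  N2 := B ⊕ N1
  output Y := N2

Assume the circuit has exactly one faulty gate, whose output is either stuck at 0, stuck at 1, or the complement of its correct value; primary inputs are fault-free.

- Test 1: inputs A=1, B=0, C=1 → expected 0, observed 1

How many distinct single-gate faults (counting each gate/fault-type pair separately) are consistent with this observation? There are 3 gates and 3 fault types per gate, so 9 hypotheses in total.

Fault-free: N0=0, N1=0, N2=0 → 0. Observed 1.
  N0 stuck-at-0: output 0 ✗
  N0 stuck-at-1: output 1 ✓
  N0 inverted output: output 1 ✓
  N1 stuck-at-0: output 0 ✗
  N1 stuck-at-1: output 1 ✓
  N1 inverted output: output 1 ✓
  N2 stuck-at-0: output 0 ✗
  N2 stuck-at-1: output 1 ✓
  N2 inverted output: output 1 ✓
Consistent faults: {N0 stuck-at-1, N0 inverted output, N1 stuck-at-1, N1 inverted output, N2 stuck-at-1, N2 inverted output} — 6 in all.

6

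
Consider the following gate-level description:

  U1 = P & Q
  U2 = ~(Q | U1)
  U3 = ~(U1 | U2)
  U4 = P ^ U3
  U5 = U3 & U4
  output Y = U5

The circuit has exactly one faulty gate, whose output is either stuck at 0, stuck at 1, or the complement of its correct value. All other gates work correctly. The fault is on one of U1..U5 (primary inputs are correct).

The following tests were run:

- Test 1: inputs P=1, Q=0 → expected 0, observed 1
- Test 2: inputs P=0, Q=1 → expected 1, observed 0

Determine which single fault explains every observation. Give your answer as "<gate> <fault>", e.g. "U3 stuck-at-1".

Fault-free values for test 1 (P=1, Q=0): U1=0, U2=1, U3=0, U4=1, U5=0, giving Y=0. Observed 1.
Test 1: faults giving observed 1 are {U5 stuck-at-1, U5 inverted output}.
Test 2 (P=0, Q=1): fault-free U1=0, U2=0, U3=1, U4=1, U5=1 → 1; observed 0. Eliminates U5 stuck-at-1.
Only U5 inverted output is consistent with every test.

U5 inverted output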